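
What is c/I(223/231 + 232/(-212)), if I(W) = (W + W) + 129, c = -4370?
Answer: -53501910/1576189 ≈ -33.944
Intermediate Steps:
I(W) = 129 + 2*W (I(W) = 2*W + 129 = 129 + 2*W)
c/I(223/231 + 232/(-212)) = -4370/(129 + 2*(223/231 + 232/(-212))) = -4370/(129 + 2*(223*(1/231) + 232*(-1/212))) = -4370/(129 + 2*(223/231 - 58/53)) = -4370/(129 + 2*(-1579/12243)) = -4370/(129 - 3158/12243) = -4370/1576189/12243 = -4370*12243/1576189 = -53501910/1576189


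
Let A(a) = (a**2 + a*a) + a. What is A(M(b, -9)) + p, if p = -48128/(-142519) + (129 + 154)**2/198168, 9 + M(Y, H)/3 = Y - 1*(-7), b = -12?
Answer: 98475021933007/28242705192 ≈ 3486.7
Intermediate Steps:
M(Y, H) = -6 + 3*Y (M(Y, H) = -27 + 3*(Y - 1*(-7)) = -27 + 3*(Y + 7) = -27 + 3*(7 + Y) = -27 + (21 + 3*Y) = -6 + 3*Y)
A(a) = a + 2*a**2 (A(a) = (a**2 + a**2) + a = 2*a**2 + a = a + 2*a**2)
p = 20951633695/28242705192 (p = -48128*(-1/142519) + 283**2*(1/198168) = 48128/142519 + 80089*(1/198168) = 48128/142519 + 80089/198168 = 20951633695/28242705192 ≈ 0.74184)
A(M(b, -9)) + p = (-6 + 3*(-12))*(1 + 2*(-6 + 3*(-12))) + 20951633695/28242705192 = (-6 - 36)*(1 + 2*(-6 - 36)) + 20951633695/28242705192 = -42*(1 + 2*(-42)) + 20951633695/28242705192 = -42*(1 - 84) + 20951633695/28242705192 = -42*(-83) + 20951633695/28242705192 = 3486 + 20951633695/28242705192 = 98475021933007/28242705192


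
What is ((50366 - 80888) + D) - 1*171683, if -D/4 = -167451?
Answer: 467599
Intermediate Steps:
D = 669804 (D = -4*(-167451) = 669804)
((50366 - 80888) + D) - 1*171683 = ((50366 - 80888) + 669804) - 1*171683 = (-30522 + 669804) - 171683 = 639282 - 171683 = 467599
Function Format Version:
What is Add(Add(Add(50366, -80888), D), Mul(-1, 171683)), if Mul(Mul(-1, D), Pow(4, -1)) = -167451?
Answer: 467599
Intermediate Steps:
D = 669804 (D = Mul(-4, -167451) = 669804)
Add(Add(Add(50366, -80888), D), Mul(-1, 171683)) = Add(Add(Add(50366, -80888), 669804), Mul(-1, 171683)) = Add(Add(-30522, 669804), -171683) = Add(639282, -171683) = 467599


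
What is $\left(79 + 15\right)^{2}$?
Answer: $8836$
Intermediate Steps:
$\left(79 + 15\right)^{2} = 94^{2} = 8836$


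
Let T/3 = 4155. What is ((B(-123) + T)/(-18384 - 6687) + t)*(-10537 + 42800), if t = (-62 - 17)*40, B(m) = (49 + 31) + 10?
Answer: -852140196215/8357 ≈ -1.0197e+8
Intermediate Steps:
B(m) = 90 (B(m) = 80 + 10 = 90)
T = 12465 (T = 3*4155 = 12465)
t = -3160 (t = -79*40 = -3160)
((B(-123) + T)/(-18384 - 6687) + t)*(-10537 + 42800) = ((90 + 12465)/(-18384 - 6687) - 3160)*(-10537 + 42800) = (12555/(-25071) - 3160)*32263 = (12555*(-1/25071) - 3160)*32263 = (-4185/8357 - 3160)*32263 = -26412305/8357*32263 = -852140196215/8357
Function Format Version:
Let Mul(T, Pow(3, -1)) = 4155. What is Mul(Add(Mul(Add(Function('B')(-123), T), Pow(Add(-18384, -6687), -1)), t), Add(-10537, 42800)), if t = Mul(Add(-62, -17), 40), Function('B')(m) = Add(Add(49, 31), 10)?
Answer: Rational(-852140196215, 8357) ≈ -1.0197e+8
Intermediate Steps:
Function('B')(m) = 90 (Function('B')(m) = Add(80, 10) = 90)
T = 12465 (T = Mul(3, 4155) = 12465)
t = -3160 (t = Mul(-79, 40) = -3160)
Mul(Add(Mul(Add(Function('B')(-123), T), Pow(Add(-18384, -6687), -1)), t), Add(-10537, 42800)) = Mul(Add(Mul(Add(90, 12465), Pow(Add(-18384, -6687), -1)), -3160), Add(-10537, 42800)) = Mul(Add(Mul(12555, Pow(-25071, -1)), -3160), 32263) = Mul(Add(Mul(12555, Rational(-1, 25071)), -3160), 32263) = Mul(Add(Rational(-4185, 8357), -3160), 32263) = Mul(Rational(-26412305, 8357), 32263) = Rational(-852140196215, 8357)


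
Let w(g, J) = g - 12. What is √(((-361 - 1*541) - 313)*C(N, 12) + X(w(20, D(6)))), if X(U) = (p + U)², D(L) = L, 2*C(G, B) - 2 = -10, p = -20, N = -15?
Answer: 6*√139 ≈ 70.739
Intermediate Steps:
C(G, B) = -4 (C(G, B) = 1 + (½)*(-10) = 1 - 5 = -4)
w(g, J) = -12 + g
X(U) = (-20 + U)²
√(((-361 - 1*541) - 313)*C(N, 12) + X(w(20, D(6)))) = √(((-361 - 1*541) - 313)*(-4) + (-20 + (-12 + 20))²) = √(((-361 - 541) - 313)*(-4) + (-20 + 8)²) = √((-902 - 313)*(-4) + (-12)²) = √(-1215*(-4) + 144) = √(4860 + 144) = √5004 = 6*√139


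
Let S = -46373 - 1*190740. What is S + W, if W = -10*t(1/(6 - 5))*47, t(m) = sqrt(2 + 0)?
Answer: -237113 - 470*sqrt(2) ≈ -2.3778e+5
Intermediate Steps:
t(m) = sqrt(2)
S = -237113 (S = -46373 - 190740 = -237113)
W = -470*sqrt(2) (W = -10*sqrt(2)*47 = -470*sqrt(2) ≈ -664.68)
S + W = -237113 - 470*sqrt(2)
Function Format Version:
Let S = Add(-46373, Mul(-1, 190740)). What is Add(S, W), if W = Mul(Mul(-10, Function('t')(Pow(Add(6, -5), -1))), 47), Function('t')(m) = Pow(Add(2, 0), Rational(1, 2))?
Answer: Add(-237113, Mul(-470, Pow(2, Rational(1, 2)))) ≈ -2.3778e+5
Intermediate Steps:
Function('t')(m) = Pow(2, Rational(1, 2))
S = -237113 (S = Add(-46373, -190740) = -237113)
W = Mul(-470, Pow(2, Rational(1, 2))) (W = Mul(Mul(-10, Pow(2, Rational(1, 2))), 47) = Mul(-470, Pow(2, Rational(1, 2))) ≈ -664.68)
Add(S, W) = Add(-237113, Mul(-470, Pow(2, Rational(1, 2))))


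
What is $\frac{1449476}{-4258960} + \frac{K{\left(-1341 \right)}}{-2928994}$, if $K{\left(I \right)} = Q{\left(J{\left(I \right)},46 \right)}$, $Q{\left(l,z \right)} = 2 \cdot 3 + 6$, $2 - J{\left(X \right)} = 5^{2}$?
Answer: $- \frac{530694701833}{1559308535780} \approx -0.34034$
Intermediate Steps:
$J{\left(X \right)} = -23$ ($J{\left(X \right)} = 2 - 5^{2} = 2 - 25 = -23$)
$Q{\left(l,z \right)} = 12$ ($Q{\left(l,z \right)} = 6 + 6 = 12$)
$K{\left(I \right)} = 12$
$\frac{1449476}{-4258960} + \frac{K{\left(-1341 \right)}}{-2928994} = \frac{1449476}{-4258960} + \frac{12}{-2928994} = 1449476 \left(- \frac{1}{4258960}\right) + 12 \left(- \frac{1}{2928994}\right) = - \frac{362369}{1064740} - \frac{6}{1464497} = - \frac{530694701833}{1559308535780}$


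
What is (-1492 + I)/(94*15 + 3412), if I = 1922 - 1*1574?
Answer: -572/2411 ≈ -0.23725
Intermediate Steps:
I = 348 (I = 1922 - 1574 = 348)
(-1492 + I)/(94*15 + 3412) = (-1492 + 348)/(94*15 + 3412) = -1144/(1410 + 3412) = -1144/4822 = -1144*1/4822 = -572/2411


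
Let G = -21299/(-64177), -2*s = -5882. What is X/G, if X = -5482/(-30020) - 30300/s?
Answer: -28670543300263/940231788590 ≈ -30.493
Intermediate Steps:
s = 2941 (s = -½*(-5882) = 2941)
G = 21299/64177 (G = -21299*(-1/64177) = 21299/64177 ≈ 0.33188)
X = -446741719/44144410 (X = -5482/(-30020) - 30300/2941 = -5482*(-1/30020) - 30300*1/2941 = 2741/15010 - 30300/2941 = -446741719/44144410 ≈ -10.120)
X/G = -446741719/(44144410*21299/64177) = -446741719/44144410*64177/21299 = -28670543300263/940231788590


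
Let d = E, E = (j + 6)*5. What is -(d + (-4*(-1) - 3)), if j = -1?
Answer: -26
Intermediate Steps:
E = 25 (E = (-1 + 6)*5 = 5*5 = 25)
d = 25
-(d + (-4*(-1) - 3)) = -(25 + (-4*(-1) - 3)) = -(25 + (4 - 3)) = -(25 + 1) = -1*26 = -26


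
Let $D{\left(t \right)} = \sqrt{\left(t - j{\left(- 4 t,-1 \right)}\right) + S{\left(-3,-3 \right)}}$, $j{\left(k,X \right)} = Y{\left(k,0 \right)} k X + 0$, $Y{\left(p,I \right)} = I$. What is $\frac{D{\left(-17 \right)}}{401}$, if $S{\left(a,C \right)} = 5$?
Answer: $\frac{2 i \sqrt{3}}{401} \approx 0.0086387 i$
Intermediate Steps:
$j{\left(k,X \right)} = 0$ ($j{\left(k,X \right)} = 0 k X + 0 = 0 X + 0 = 0 + 0 = 0$)
$D{\left(t \right)} = \sqrt{5 + t}$ ($D{\left(t \right)} = \sqrt{\left(t - 0\right) + 5} = \sqrt{\left(t + 0\right) + 5} = \sqrt{t + 5} = \sqrt{5 + t}$)
$\frac{D{\left(-17 \right)}}{401} = \frac{\sqrt{5 - 17}}{401} = \sqrt{-12} \cdot \frac{1}{401} = 2 i \sqrt{3} \cdot \frac{1}{401} = \frac{2 i \sqrt{3}}{401}$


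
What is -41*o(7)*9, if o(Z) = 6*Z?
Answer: -15498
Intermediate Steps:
-41*o(7)*9 = -246*7*9 = -41*42*9 = -1722*9 = -15498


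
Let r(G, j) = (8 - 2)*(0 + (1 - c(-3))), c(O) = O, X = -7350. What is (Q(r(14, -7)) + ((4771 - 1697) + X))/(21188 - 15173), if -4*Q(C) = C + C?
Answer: -4288/6015 ≈ -0.71288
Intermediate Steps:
r(G, j) = 24 (r(G, j) = (8 - 2)*(0 + (1 - 1*(-3))) = 6*(0 + (1 + 3)) = 6*(0 + 4) = 6*4 = 24)
Q(C) = -C/2 (Q(C) = -(C + C)/4 = -C/2)
(Q(r(14, -7)) + ((4771 - 1697) + X))/(21188 - 15173) = (-½*24 + ((4771 - 1697) - 7350))/(21188 - 15173) = (-12 + (3074 - 7350))/6015 = (-12 - 4276)*(1/6015) = -4288*1/6015 = -4288/6015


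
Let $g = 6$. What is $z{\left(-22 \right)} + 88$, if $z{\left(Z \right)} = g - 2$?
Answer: $92$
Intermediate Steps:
$z{\left(Z \right)} = 4$ ($z{\left(Z \right)} = 6 - 2 = 4$)
$z{\left(-22 \right)} + 88 = 4 + 88 = 92$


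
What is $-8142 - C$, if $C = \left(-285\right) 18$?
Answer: $-3012$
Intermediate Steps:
$C = -5130$
$-8142 - C = -8142 - -5130 = -8142 + 5130 = -3012$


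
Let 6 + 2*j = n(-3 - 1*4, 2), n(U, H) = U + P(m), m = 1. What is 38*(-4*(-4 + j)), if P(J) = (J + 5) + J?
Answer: 1064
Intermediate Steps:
P(J) = 5 + 2*J (P(J) = (5 + J) + J = 5 + 2*J)
n(U, H) = 7 + U (n(U, H) = U + (5 + 2*1) = U + (5 + 2) = U + 7 = 7 + U)
j = -3 (j = -3 + (7 + (-3 - 1*4))/2 = -3 + (7 + (-3 - 4))/2 = -3 + (7 - 7)/2 = -3 + (1/2)*0 = -3 + 0 = -3)
38*(-4*(-4 + j)) = 38*(-4*(-4 - 3)) = 38*(-4*(-7)) = 38*28 = 1064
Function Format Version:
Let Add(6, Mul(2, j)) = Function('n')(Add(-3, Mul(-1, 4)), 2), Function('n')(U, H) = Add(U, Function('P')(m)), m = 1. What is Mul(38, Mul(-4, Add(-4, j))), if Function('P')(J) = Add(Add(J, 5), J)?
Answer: 1064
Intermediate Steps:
Function('P')(J) = Add(5, Mul(2, J)) (Function('P')(J) = Add(Add(5, J), J) = Add(5, Mul(2, J)))
Function('n')(U, H) = Add(7, U) (Function('n')(U, H) = Add(U, Add(5, Mul(2, 1))) = Add(U, Add(5, 2)) = Add(U, 7) = Add(7, U))
j = -3 (j = Add(-3, Mul(Rational(1, 2), Add(7, Add(-3, Mul(-1, 4))))) = Add(-3, Mul(Rational(1, 2), Add(7, Add(-3, -4)))) = Add(-3, Mul(Rational(1, 2), Add(7, -7))) = Add(-3, Mul(Rational(1, 2), 0)) = Add(-3, 0) = -3)
Mul(38, Mul(-4, Add(-4, j))) = Mul(38, Mul(-4, Add(-4, -3))) = Mul(38, Mul(-4, -7)) = Mul(38, 28) = 1064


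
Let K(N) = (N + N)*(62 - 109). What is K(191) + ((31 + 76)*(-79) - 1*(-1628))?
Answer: -24779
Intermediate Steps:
K(N) = -94*N (K(N) = (2*N)*(-47) = -94*N)
K(191) + ((31 + 76)*(-79) - 1*(-1628)) = -94*191 + ((31 + 76)*(-79) - 1*(-1628)) = -17954 + (107*(-79) + 1628) = -17954 + (-8453 + 1628) = -17954 - 6825 = -24779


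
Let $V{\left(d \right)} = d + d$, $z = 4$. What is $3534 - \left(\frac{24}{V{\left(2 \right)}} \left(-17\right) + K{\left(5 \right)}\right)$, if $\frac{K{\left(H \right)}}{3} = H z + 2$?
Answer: $3570$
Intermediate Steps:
$V{\left(d \right)} = 2 d$
$K{\left(H \right)} = 6 + 12 H$ ($K{\left(H \right)} = 3 \left(H 4 + 2\right) = 3 \left(4 H + 2\right) = 3 \left(2 + 4 H\right) = 6 + 12 H$)
$3534 - \left(\frac{24}{V{\left(2 \right)}} \left(-17\right) + K{\left(5 \right)}\right) = 3534 - \left(\frac{24}{2 \cdot 2} \left(-17\right) + \left(6 + 12 \cdot 5\right)\right) = 3534 - \left(\frac{24}{4} \left(-17\right) + \left(6 + 60\right)\right) = 3534 - \left(24 \cdot \frac{1}{4} \left(-17\right) + 66\right) = 3534 - \left(6 \left(-17\right) + 66\right) = 3534 - \left(-102 + 66\right) = 3534 - -36 = 3534 + 36 = 3570$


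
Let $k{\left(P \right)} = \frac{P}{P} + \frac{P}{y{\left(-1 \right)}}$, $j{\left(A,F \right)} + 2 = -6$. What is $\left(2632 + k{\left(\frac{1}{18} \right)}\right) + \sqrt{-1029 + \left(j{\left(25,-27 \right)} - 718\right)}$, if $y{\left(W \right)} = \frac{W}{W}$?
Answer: $\frac{47395}{18} + 3 i \sqrt{195} \approx 2633.1 + 41.893 i$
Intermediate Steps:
$j{\left(A,F \right)} = -8$ ($j{\left(A,F \right)} = -2 - 6 = -8$)
$y{\left(W \right)} = 1$
$k{\left(P \right)} = 1 + P$ ($k{\left(P \right)} = \frac{P}{P} + \frac{P}{1} = 1 + P 1 = 1 + P$)
$\left(2632 + k{\left(\frac{1}{18} \right)}\right) + \sqrt{-1029 + \left(j{\left(25,-27 \right)} - 718\right)} = \left(2632 + \left(1 + \frac{1}{18}\right)\right) + \sqrt{-1029 - 726} = \left(2632 + \frac{19}{18}\right) + \sqrt{-1755} = \frac{47395}{18} + 3 i \sqrt{195}$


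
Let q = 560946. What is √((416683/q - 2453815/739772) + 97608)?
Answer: √1050489867558236805990241149/103743036078 ≈ 312.42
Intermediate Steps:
√((416683/q - 2453815/739772) + 97608) = √((416683/560946 - 2453815/739772) + 97608) = √(-534103646357/207486072156 + 97608) = √(20251766427356491/207486072156) = √1050489867558236805990241149/103743036078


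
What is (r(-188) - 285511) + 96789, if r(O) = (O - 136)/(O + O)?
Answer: -17739787/94 ≈ -1.8872e+5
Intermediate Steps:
r(O) = (-136 + O)/(2*O) (r(O) = (-136 + O)/((2*O)) = (-136 + O)*(1/(2*O)) = (-136 + O)/(2*O))
(r(-188) - 285511) + 96789 = ((½)*(-136 - 188)/(-188) - 285511) + 96789 = ((½)*(-1/188)*(-324) - 285511) + 96789 = (81/94 - 285511) + 96789 = -26837953/94 + 96789 = -17739787/94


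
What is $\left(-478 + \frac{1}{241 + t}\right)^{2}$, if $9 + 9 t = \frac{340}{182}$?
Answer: $\frac{8842792052726641}{38702692900} \approx 2.2848 \cdot 10^{5}$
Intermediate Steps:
$t = - \frac{649}{819}$ ($t = -1 + \frac{340 \cdot \frac{1}{182}}{9} = -1 + \frac{1}{9} \cdot \frac{170}{91} = -1 + \frac{170}{819} = - \frac{649}{819} \approx -0.79243$)
$\left(-478 + \frac{1}{241 + t}\right)^{2} = \left(-478 + \frac{1}{241 - \frac{649}{819}}\right)^{2} = \left(-478 + \frac{1}{\frac{196730}{819}}\right)^{2} = \left(-478 + \frac{819}{196730}\right)^{2} = \left(- \frac{94036121}{196730}\right)^{2} = \frac{8842792052726641}{38702692900}$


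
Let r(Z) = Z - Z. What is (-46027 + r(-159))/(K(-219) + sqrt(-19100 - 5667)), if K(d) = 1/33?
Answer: 1518891*I/(-I + 33*sqrt(24767)) ≈ -0.056315 + 292.47*I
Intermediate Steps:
K(d) = 1/33
r(Z) = 0
(-46027 + r(-159))/(K(-219) + sqrt(-19100 - 5667)) = (-46027 + 0)/(1/33 + sqrt(-19100 - 5667)) = -46027/(1/33 + sqrt(-24767)) = -46027/(1/33 + I*sqrt(24767))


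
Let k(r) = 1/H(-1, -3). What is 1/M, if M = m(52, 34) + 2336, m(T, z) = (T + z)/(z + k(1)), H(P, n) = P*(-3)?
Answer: 103/240866 ≈ 0.00042762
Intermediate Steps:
H(P, n) = -3*P
k(r) = ⅓ (k(r) = 1/(-3*(-1)) = 1/3 = ⅓)
m(T, z) = (T + z)/(⅓ + z) (m(T, z) = (T + z)/(z + ⅓) = (T + z)/(⅓ + z))
M = 240866/103 (M = 3*(52 + 34)/(1 + 3*34) + 2336 = 3*86/(1 + 102) + 2336 = 3*86/103 + 2336 = 3*(1/103)*86 + 2336 = 258/103 + 2336 = 240866/103 ≈ 2338.5)
1/M = 1/(240866/103) = 103/240866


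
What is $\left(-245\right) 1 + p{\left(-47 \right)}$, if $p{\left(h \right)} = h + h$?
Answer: $-339$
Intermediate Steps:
$p{\left(h \right)} = 2 h$
$\left(-245\right) 1 + p{\left(-47 \right)} = \left(-245\right) 1 + 2 \left(-47\right) = -245 - 94 = -339$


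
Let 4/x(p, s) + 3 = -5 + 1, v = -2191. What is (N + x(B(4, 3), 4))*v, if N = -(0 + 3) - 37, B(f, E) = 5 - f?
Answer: 88892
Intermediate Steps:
x(p, s) = -4/7 (x(p, s) = 4/(-3 + (-5 + 1)) = 4/(-3 - 4) = 4/(-7) = 4*(-⅐) = -4/7)
N = -40 (N = -1*3 - 37 = -3 - 37 = -40)
(N + x(B(4, 3), 4))*v = (-40 - 4/7)*(-2191) = -284/7*(-2191) = 88892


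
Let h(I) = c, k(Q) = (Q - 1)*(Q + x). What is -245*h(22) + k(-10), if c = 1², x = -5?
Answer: -80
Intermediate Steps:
k(Q) = (-1 + Q)*(-5 + Q) (k(Q) = (Q - 1)*(Q - 5) = (-1 + Q)*(-5 + Q))
c = 1
h(I) = 1
-245*h(22) + k(-10) = -245*1 + (5 + (-10)² - 6*(-10)) = -245 + (5 + 100 + 60) = -245 + 165 = -80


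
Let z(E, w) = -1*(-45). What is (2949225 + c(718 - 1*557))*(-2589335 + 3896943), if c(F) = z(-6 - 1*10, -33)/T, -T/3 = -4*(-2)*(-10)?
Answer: 7712860897953/2 ≈ 3.8564e+12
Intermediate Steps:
z(E, w) = 45
T = 240 (T = -3*(-4*(-2))*(-10) = -24*(-10) = -3*(-80) = 240)
c(F) = 3/16 (c(F) = 45/240 = 45*(1/240) = 3/16)
(2949225 + c(718 - 1*557))*(-2589335 + 3896943) = (2949225 + 3/16)*(-2589335 + 3896943) = (47187603/16)*1307608 = 7712860897953/2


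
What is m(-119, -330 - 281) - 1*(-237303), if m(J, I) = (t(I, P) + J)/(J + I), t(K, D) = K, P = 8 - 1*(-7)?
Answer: 237304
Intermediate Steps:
P = 15 (P = 8 + 7 = 15)
m(J, I) = 1 (m(J, I) = (I + J)/(J + I) = (I + J)/(I + J) = 1)
m(-119, -330 - 281) - 1*(-237303) = 1 - 1*(-237303) = 1 + 237303 = 237304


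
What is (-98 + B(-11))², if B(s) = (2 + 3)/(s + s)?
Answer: 4669921/484 ≈ 9648.6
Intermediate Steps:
B(s) = 5/(2*s) (B(s) = 5/((2*s)) = 5*(1/(2*s)) = 5/(2*s))
(-98 + B(-11))² = (-98 + (5/2)/(-11))² = (-98 + (5/2)*(-1/11))² = (-98 - 5/22)² = (-2161/22)² = 4669921/484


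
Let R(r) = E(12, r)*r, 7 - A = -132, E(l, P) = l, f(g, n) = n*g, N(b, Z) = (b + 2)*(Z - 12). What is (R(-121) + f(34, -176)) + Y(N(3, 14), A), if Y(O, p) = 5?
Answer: -7431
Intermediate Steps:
N(b, Z) = (-12 + Z)*(2 + b) (N(b, Z) = (2 + b)*(-12 + Z) = (-12 + Z)*(2 + b))
f(g, n) = g*n
A = 139 (A = 7 - 1*(-132) = 7 + 132 = 139)
R(r) = 12*r
(R(-121) + f(34, -176)) + Y(N(3, 14), A) = (12*(-121) + 34*(-176)) + 5 = (-1452 - 5984) + 5 = -7436 + 5 = -7431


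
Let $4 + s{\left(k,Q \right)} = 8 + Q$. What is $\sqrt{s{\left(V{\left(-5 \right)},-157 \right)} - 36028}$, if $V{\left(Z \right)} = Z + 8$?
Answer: $i \sqrt{36181} \approx 190.21 i$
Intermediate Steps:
$V{\left(Z \right)} = 8 + Z$
$s{\left(k,Q \right)} = 4 + Q$ ($s{\left(k,Q \right)} = -4 + \left(8 + Q\right) = 4 + Q$)
$\sqrt{s{\left(V{\left(-5 \right)},-157 \right)} - 36028} = \sqrt{\left(4 - 157\right) - 36028} = \sqrt{-153 - 36028} = \sqrt{-36181} = i \sqrt{36181}$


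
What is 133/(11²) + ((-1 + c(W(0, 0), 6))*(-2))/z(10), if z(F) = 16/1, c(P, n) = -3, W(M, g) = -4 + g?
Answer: 387/242 ≈ 1.5992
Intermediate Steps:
z(F) = 16 (z(F) = 16*1 = 16)
133/(11²) + ((-1 + c(W(0, 0), 6))*(-2))/z(10) = 133/(11²) + ((-1 - 3)*(-2))/16 = 133/121 - 4*(-2)*(1/16) = 133*(1/121) + 8*(1/16) = 133/121 + ½ = 387/242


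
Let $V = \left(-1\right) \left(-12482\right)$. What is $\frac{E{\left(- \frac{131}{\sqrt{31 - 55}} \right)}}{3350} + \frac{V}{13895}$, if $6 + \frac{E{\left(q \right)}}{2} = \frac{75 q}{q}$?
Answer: $\frac{4373221}{4654825} \approx 0.9395$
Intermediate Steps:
$V = 12482$
$E{\left(q \right)} = 138$ ($E{\left(q \right)} = -12 + 2 \frac{75 q}{q} = -12 + 2 \cdot 75 = -12 + 150 = 138$)
$\frac{E{\left(- \frac{131}{\sqrt{31 - 55}} \right)}}{3350} + \frac{V}{13895} = \frac{138}{3350} + \frac{12482}{13895} = 138 \cdot \frac{1}{3350} + 12482 \cdot \frac{1}{13895} = \frac{69}{1675} + \frac{12482}{13895} = \frac{4373221}{4654825}$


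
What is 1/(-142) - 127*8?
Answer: -144273/142 ≈ -1016.0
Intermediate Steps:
1/(-142) - 127*8 = -1/142 - 1016 = -144273/142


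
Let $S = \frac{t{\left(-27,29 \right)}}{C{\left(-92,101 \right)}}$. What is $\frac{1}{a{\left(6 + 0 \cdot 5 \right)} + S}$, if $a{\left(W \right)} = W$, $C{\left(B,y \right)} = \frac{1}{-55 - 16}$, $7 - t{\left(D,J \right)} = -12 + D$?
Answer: $- \frac{1}{3260} \approx -0.00030675$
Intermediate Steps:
$t{\left(D,J \right)} = 19 - D$ ($t{\left(D,J \right)} = 7 - \left(-12 + D\right) = 19 - D$)
$C{\left(B,y \right)} = - \frac{1}{71}$ ($C{\left(B,y \right)} = \frac{1}{-71} = - \frac{1}{71}$)
$S = -3266$ ($S = \frac{19 - -27}{- \frac{1}{71}} = \left(19 + 27\right) \left(-71\right) = 46 \left(-71\right) = -3266$)
$\frac{1}{a{\left(6 + 0 \cdot 5 \right)} + S} = \frac{1}{\left(6 + 0 \cdot 5\right) - 3266} = \frac{1}{\left(6 + 0\right) - 3266} = \frac{1}{6 - 3266} = \frac{1}{-3260} = - \frac{1}{3260}$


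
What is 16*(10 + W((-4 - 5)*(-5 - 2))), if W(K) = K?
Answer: 1168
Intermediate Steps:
16*(10 + W((-4 - 5)*(-5 - 2))) = 16*(10 + (-4 - 5)*(-5 - 2)) = 16*(10 - 9*(-7)) = 16*(10 + 63) = 16*73 = 1168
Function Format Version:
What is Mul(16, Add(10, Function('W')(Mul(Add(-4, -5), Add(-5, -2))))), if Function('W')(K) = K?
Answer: 1168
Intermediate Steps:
Mul(16, Add(10, Function('W')(Mul(Add(-4, -5), Add(-5, -2))))) = Mul(16, Add(10, Mul(Add(-4, -5), Add(-5, -2)))) = Mul(16, Add(10, Mul(-9, -7))) = Mul(16, Add(10, 63)) = Mul(16, 73) = 1168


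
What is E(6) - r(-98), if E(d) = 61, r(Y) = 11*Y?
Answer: 1139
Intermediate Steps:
E(6) - r(-98) = 61 - 11*(-98) = 61 - 1*(-1078) = 61 + 1078 = 1139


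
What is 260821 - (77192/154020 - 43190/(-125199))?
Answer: 419119512037381/1606929165 ≈ 2.6082e+5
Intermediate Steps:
260821 - (77192/154020 - 43190/(-125199)) = 260821 - (77192*(1/154020) - 43190*(-1/125199)) = 260821 - (19298/38505 + 43190/125199) = 260821 - 1*1359707084/1606929165 = 260821 - 1359707084/1606929165 = 419119512037381/1606929165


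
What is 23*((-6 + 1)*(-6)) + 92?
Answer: 782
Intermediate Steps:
23*((-6 + 1)*(-6)) + 92 = 23*(-5*(-6)) + 92 = 23*30 + 92 = 690 + 92 = 782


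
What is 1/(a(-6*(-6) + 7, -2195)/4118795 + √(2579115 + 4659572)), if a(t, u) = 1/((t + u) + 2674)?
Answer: -2150010990/33461172737005848339728699 + 4622547257120780100*√7238687/33461172737005848339728699 ≈ 0.00037168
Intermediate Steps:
a(t, u) = 1/(2674 + t + u)
1/(a(-6*(-6) + 7, -2195)/4118795 + √(2579115 + 4659572)) = 1/(1/((2674 + (-6*(-6) + 7) - 2195)*4118795) + √(2579115 + 4659572)) = 1/((1/4118795)/(2674 + (36 + 7) - 2195) + √7238687) = 1/((1/4118795)/(2674 + 43 - 2195) + √7238687) = 1/((1/4118795)/522 + √7238687) = 1/((1/522)*(1/4118795) + √7238687) = 1/(1/2150010990 + √7238687)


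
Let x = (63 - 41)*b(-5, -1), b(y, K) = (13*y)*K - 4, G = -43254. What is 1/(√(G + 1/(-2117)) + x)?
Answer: 258274/354928137 - I*√193850978123/3904209507 ≈ 0.00072768 - 0.00011277*I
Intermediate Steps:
b(y, K) = -4 + 13*K*y (b(y, K) = 13*K*y - 4 = -4 + 13*K*y)
x = 1342 (x = (63 - 41)*(-4 + 13*(-1)*(-5)) = 22*(-4 + 65) = 22*61 = 1342)
1/(√(G + 1/(-2117)) + x) = 1/(√(-43254 + 1/(-2117)) + 1342) = 1/(√(-43254 - 1/2117) + 1342) = 1/(√(-91568719/2117) + 1342) = 1/(I*√193850978123/2117 + 1342) = 1/(1342 + I*√193850978123/2117)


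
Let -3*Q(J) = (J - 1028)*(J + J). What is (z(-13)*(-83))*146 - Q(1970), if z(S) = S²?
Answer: -810782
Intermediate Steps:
Q(J) = -2*J*(-1028 + J)/3 (Q(J) = -(J - 1028)*(J + J)/3 = -(-1028 + J)*2*J/3 = -2*J*(-1028 + J)/3)
(z(-13)*(-83))*146 - Q(1970) = ((-13)²*(-83))*146 - 2*1970*(1028 - 1*1970)/3 = (169*(-83))*146 - 2*1970*(1028 - 1970)/3 = -14027*146 - 2*1970*(-942)/3 = -2047942 - 1*(-1237160) = -2047942 + 1237160 = -810782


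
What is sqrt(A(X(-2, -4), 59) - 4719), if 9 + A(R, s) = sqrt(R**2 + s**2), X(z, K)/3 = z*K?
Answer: sqrt(-4728 + sqrt(4057)) ≈ 68.296*I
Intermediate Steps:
X(z, K) = 3*K*z (X(z, K) = 3*(z*K) = 3*(K*z) = 3*K*z)
A(R, s) = -9 + sqrt(R**2 + s**2)
sqrt(A(X(-2, -4), 59) - 4719) = sqrt((-9 + sqrt((3*(-4)*(-2))**2 + 59**2)) - 4719) = sqrt((-9 + sqrt(24**2 + 3481)) - 4719) = sqrt((-9 + sqrt(576 + 3481)) - 4719) = sqrt((-9 + sqrt(4057)) - 4719) = sqrt(-4728 + sqrt(4057))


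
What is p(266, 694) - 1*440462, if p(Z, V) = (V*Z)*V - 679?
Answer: 127674035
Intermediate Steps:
p(Z, V) = -679 + Z*V**2 (p(Z, V) = Z*V**2 - 679 = -679 + Z*V**2)
p(266, 694) - 1*440462 = (-679 + 266*694**2) - 1*440462 = (-679 + 266*481636) - 440462 = (-679 + 128115176) - 440462 = 128114497 - 440462 = 127674035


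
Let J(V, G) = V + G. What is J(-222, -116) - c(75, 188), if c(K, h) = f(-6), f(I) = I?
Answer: -332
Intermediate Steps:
c(K, h) = -6
J(V, G) = G + V
J(-222, -116) - c(75, 188) = (-116 - 222) - 1*(-6) = -338 + 6 = -332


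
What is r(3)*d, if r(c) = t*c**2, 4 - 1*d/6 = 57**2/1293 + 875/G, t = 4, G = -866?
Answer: 100680948/186623 ≈ 539.49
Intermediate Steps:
d = 2796693/186623 (d = 24 - 6*(57**2/1293 + 875/(-866)) = 24 - 6*(3249*(1/1293) + 875*(-1/866)) = 24 - 6*(1083/431 - 875/866) = 24 - 6*560753/373246 = 24 - 1682259/186623 = 2796693/186623 ≈ 14.986)
r(c) = 4*c**2
r(3)*d = (4*3**2)*(2796693/186623) = (4*9)*(2796693/186623) = 36*(2796693/186623) = 100680948/186623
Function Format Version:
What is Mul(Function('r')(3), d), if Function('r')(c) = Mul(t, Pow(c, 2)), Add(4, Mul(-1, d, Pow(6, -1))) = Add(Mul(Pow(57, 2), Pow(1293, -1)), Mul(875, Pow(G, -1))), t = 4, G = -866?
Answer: Rational(100680948, 186623) ≈ 539.49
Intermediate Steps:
d = Rational(2796693, 186623) (d = Add(24, Mul(-6, Add(Mul(Pow(57, 2), Pow(1293, -1)), Mul(875, Pow(-866, -1))))) = Add(24, Mul(-6, Add(Mul(3249, Rational(1, 1293)), Mul(875, Rational(-1, 866))))) = Add(24, Mul(-6, Add(Rational(1083, 431), Rational(-875, 866)))) = Add(24, Mul(-6, Rational(560753, 373246))) = Add(24, Rational(-1682259, 186623)) = Rational(2796693, 186623) ≈ 14.986)
Function('r')(c) = Mul(4, Pow(c, 2))
Mul(Function('r')(3), d) = Mul(Mul(4, Pow(3, 2)), Rational(2796693, 186623)) = Mul(Mul(4, 9), Rational(2796693, 186623)) = Mul(36, Rational(2796693, 186623)) = Rational(100680948, 186623)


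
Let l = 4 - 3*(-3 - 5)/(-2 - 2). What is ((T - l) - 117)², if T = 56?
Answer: 3481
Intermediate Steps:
l = -2 (l = 4 - (-24)/(-4) = 4 - (-24)*(-1)/4 = 4 - 3*2 = 4 - 6 = -2)
((T - l) - 117)² = ((56 - 1*(-2)) - 117)² = ((56 + 2) - 117)² = (58 - 117)² = (-59)² = 3481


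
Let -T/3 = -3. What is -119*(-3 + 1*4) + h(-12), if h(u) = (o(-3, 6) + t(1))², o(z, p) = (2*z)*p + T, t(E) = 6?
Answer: 322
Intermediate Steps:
T = 9 (T = -3*(-3) = 9)
o(z, p) = 9 + 2*p*z (o(z, p) = (2*z)*p + 9 = 2*p*z + 9 = 9 + 2*p*z)
h(u) = 441 (h(u) = ((9 + 2*6*(-3)) + 6)² = ((9 - 36) + 6)² = (-27 + 6)² = (-21)² = 441)
-119*(-3 + 1*4) + h(-12) = -119*(-3 + 1*4) + 441 = -119*(-3 + 4) + 441 = -119*1 + 441 = -119 + 441 = 322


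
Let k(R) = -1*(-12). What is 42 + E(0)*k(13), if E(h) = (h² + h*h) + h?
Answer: 42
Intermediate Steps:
E(h) = h + 2*h² (E(h) = (h² + h²) + h = 2*h² + h = h + 2*h²)
k(R) = 12
42 + E(0)*k(13) = 42 + (0*(1 + 2*0))*12 = 42 + (0*(1 + 0))*12 = 42 + (0*1)*12 = 42 + 0*12 = 42 + 0 = 42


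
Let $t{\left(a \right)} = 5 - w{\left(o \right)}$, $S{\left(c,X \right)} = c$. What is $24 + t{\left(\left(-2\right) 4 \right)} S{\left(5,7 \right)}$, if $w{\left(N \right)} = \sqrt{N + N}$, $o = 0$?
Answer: $49$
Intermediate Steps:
$w{\left(N \right)} = \sqrt{2} \sqrt{N}$ ($w{\left(N \right)} = \sqrt{2 N} = \sqrt{2} \sqrt{N}$)
$t{\left(a \right)} = 5$ ($t{\left(a \right)} = 5 - \sqrt{2} \sqrt{0} = 5 - \sqrt{2} \cdot 0 = 5 - 0 = 5 + 0 = 5$)
$24 + t{\left(\left(-2\right) 4 \right)} S{\left(5,7 \right)} = 24 + 5 \cdot 5 = 24 + 25 = 49$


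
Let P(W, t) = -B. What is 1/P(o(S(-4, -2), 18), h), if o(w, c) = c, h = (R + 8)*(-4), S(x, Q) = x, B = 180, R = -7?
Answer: -1/180 ≈ -0.0055556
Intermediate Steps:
h = -4 (h = (-7 + 8)*(-4) = 1*(-4) = -4)
P(W, t) = -180 (P(W, t) = -1*180 = -180)
1/P(o(S(-4, -2), 18), h) = 1/(-180) = -1/180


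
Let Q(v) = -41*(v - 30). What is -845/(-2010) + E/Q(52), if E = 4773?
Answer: -441577/90651 ≈ -4.8712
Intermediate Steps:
Q(v) = 1230 - 41*v (Q(v) = -41*(-30 + v) = 1230 - 41*v)
-845/(-2010) + E/Q(52) = -845/(-2010) + 4773/(1230 - 41*52) = -845*(-1/2010) + 4773/(1230 - 2132) = 169/402 + 4773/(-902) = 169/402 + 4773*(-1/902) = 169/402 - 4773/902 = -441577/90651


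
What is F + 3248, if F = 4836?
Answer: 8084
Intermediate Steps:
F + 3248 = 4836 + 3248 = 8084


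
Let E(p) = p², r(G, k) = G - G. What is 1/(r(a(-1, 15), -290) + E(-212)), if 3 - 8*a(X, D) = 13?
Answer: 1/44944 ≈ 2.2250e-5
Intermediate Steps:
a(X, D) = -5/4 (a(X, D) = 3/8 - ⅛*13 = 3/8 - 13/8 = -5/4)
r(G, k) = 0
1/(r(a(-1, 15), -290) + E(-212)) = 1/(0 + (-212)²) = 1/(0 + 44944) = 1/44944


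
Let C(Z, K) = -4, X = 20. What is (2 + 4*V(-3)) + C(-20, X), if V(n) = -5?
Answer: -22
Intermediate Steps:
(2 + 4*V(-3)) + C(-20, X) = (2 + 4*(-5)) - 4 = (2 - 20) - 4 = -18 - 4 = -22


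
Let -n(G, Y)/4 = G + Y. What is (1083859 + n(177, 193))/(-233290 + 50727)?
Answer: -1082379/182563 ≈ -5.9288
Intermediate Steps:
n(G, Y) = -4*G - 4*Y (n(G, Y) = -4*(G + Y) = -4*G - 4*Y)
(1083859 + n(177, 193))/(-233290 + 50727) = (1083859 + (-4*177 - 4*193))/(-233290 + 50727) = (1083859 + (-708 - 772))/(-182563) = (1083859 - 1480)*(-1/182563) = 1082379*(-1/182563) = -1082379/182563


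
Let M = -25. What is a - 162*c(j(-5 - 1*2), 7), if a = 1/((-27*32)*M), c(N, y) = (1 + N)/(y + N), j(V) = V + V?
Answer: -45489593/151200 ≈ -300.86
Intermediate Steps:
j(V) = 2*V
c(N, y) = (1 + N)/(N + y)
a = 1/21600 (a = 1/(-27*32*(-25)) = 1/(-864*(-25)) = 1/21600 ≈ 4.6296e-5)
a - 162*c(j(-5 - 1*2), 7) = 1/21600 - 162*(1 + 2*(-5 - 1*2))/(2*(-5 - 1*2) + 7) = 1/21600 - 162*(1 + 2*(-5 - 2))/(2*(-5 - 2) + 7) = 1/21600 - 162*(1 + 2*(-7))/(2*(-7) + 7) = 1/21600 - 162*(1 - 14)/(-14 + 7) = 1/21600 - 162*(-13)/(-7) = 1/21600 - (-162)*(-13)/7 = 1/21600 - 162*13/7 = 1/21600 - 2106/7 = -45489593/151200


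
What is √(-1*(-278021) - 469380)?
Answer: I*√191359 ≈ 437.45*I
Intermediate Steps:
√(-1*(-278021) - 469380) = √(278021 - 469380) = √(-191359) = I*√191359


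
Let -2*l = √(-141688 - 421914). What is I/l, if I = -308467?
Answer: -308467*I*√563602/281801 ≈ -821.77*I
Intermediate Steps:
l = -I*√563602/2 (l = -√(-141688 - 421914)/2 = -I*√563602/2 ≈ -375.37*I)
I/l = -308467*I*√563602/281801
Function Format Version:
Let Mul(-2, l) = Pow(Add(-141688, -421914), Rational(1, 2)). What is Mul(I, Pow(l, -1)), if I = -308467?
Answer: Mul(Rational(-308467, 281801), I, Pow(563602, Rational(1, 2))) ≈ Mul(-821.77, I)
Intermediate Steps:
l = Mul(Rational(-1, 2), I, Pow(563602, Rational(1, 2))) (l = Mul(Rational(-1, 2), Pow(Add(-141688, -421914), Rational(1, 2))) = Mul(Rational(-1, 2), Pow(-563602, Rational(1, 2))) = Mul(Rational(-1, 2), Mul(I, Pow(563602, Rational(1, 2)))) = Mul(Rational(-1, 2), I, Pow(563602, Rational(1, 2))) ≈ Mul(-375.37, I))
Mul(I, Pow(l, -1)) = Mul(-308467, Pow(Mul(Rational(-1, 2), I, Pow(563602, Rational(1, 2))), -1)) = Mul(-308467, Mul(Rational(1, 281801), I, Pow(563602, Rational(1, 2)))) = Mul(Rational(-308467, 281801), I, Pow(563602, Rational(1, 2)))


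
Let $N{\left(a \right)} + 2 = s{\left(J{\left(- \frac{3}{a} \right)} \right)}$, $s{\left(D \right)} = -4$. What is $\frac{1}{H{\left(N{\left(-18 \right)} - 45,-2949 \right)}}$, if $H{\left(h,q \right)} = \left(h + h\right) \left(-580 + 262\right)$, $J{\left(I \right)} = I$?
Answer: $\frac{1}{32436} \approx 3.083 \cdot 10^{-5}$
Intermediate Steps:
$N{\left(a \right)} = -6$ ($N{\left(a \right)} = -2 - 4 = -6$)
$H{\left(h,q \right)} = - 636 h$ ($H{\left(h,q \right)} = 2 h \left(-318\right) = - 636 h$)
$\frac{1}{H{\left(N{\left(-18 \right)} - 45,-2949 \right)}} = \frac{1}{\left(-636\right) \left(-6 - 45\right)} = \frac{1}{\left(-636\right) \left(-51\right)} = \frac{1}{32436}$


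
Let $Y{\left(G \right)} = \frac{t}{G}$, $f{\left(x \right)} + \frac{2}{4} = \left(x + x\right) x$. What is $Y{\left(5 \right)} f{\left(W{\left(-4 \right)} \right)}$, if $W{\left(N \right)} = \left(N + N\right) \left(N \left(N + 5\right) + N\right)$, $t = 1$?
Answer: $\frac{16383}{10} \approx 1638.3$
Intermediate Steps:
$W{\left(N \right)} = 2 N \left(N + N \left(5 + N\right)\right)$ ($W{\left(N \right)} = 2 N \left(N \left(5 + N\right) + N\right) = 2 N \left(N + N \left(5 + N\right)\right)$)
$f{\left(x \right)} = - \frac{1}{2} + 2 x^{2}$ ($f{\left(x \right)} = - \frac{1}{2} + \left(x + x\right) x = - \frac{1}{2} + 2 x x = - \frac{1}{2} + 2 x^{2}$)
$Y{\left(G \right)} = \frac{1}{G}$ ($Y{\left(G \right)} = 1 \frac{1}{G} = \frac{1}{G}$)
$Y{\left(5 \right)} f{\left(W{\left(-4 \right)} \right)} = \frac{- \frac{1}{2} + 2 \left(2 \left(-4\right)^{2} \left(6 - 4\right)\right)^{2}}{5} = \frac{- \frac{1}{2} + 2 \left(2 \cdot 16 \cdot 2\right)^{2}}{5} = \frac{- \frac{1}{2} + 2 \cdot 64^{2}}{5} = \frac{- \frac{1}{2} + 2 \cdot 4096}{5} = \frac{- \frac{1}{2} + 8192}{5} = \frac{1}{5} \cdot \frac{16383}{2} = \frac{16383}{10}$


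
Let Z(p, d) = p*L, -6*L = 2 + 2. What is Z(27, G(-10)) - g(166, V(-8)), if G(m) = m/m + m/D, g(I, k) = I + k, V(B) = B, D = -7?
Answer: -176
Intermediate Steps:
L = -⅔ (L = -(2 + 2)/6 = -⅙*4 = -⅔ ≈ -0.66667)
G(m) = 1 - m/7 (G(m) = m/m + m/(-7) = 1 + m*(-⅐) = 1 - m/7)
Z(p, d) = -2*p/3 (Z(p, d) = p*(-⅔) = -2*p/3)
Z(27, G(-10)) - g(166, V(-8)) = -⅔*27 - (166 - 8) = -18 - 1*158 = -18 - 158 = -176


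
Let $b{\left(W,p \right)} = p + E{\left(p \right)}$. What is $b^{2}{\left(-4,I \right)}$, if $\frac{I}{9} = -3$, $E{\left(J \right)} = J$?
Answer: $2916$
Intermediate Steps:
$I = -27$ ($I = 9 \left(-3\right) = -27$)
$b{\left(W,p \right)} = 2 p$ ($b{\left(W,p \right)} = p + p = 2 p$)
$b^{2}{\left(-4,I \right)} = \left(2 \left(-27\right)\right)^{2} = \left(-54\right)^{2} = 2916$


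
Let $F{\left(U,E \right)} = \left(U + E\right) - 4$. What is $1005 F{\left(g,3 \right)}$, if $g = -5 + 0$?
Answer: $-6030$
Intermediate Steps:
$g = -5$
$F{\left(U,E \right)} = -4 + E + U$ ($F{\left(U,E \right)} = \left(E + U\right) - 4 = -4 + E + U$)
$1005 F{\left(g,3 \right)} = 1005 \left(-4 + 3 - 5\right) = 1005 \left(-6\right) = -6030$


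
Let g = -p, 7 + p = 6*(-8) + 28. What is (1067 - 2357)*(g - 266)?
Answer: 308310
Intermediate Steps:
p = -27 (p = -7 + (6*(-8) + 28) = -7 + (-48 + 28) = -7 - 20 = -27)
g = 27 (g = -1*(-27) = 27)
(1067 - 2357)*(g - 266) = (1067 - 2357)*(27 - 266) = -1290*(-239) = 308310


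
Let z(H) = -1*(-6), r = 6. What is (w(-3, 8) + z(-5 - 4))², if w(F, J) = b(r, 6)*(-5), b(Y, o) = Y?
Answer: 576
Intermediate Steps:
w(F, J) = -30 (w(F, J) = 6*(-5) = -30)
z(H) = 6
(w(-3, 8) + z(-5 - 4))² = (-30 + 6)² = (-24)² = 576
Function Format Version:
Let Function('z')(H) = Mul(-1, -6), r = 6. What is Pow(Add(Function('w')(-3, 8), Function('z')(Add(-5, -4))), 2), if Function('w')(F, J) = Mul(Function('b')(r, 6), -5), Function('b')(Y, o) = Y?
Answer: 576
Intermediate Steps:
Function('w')(F, J) = -30 (Function('w')(F, J) = Mul(6, -5) = -30)
Function('z')(H) = 6
Pow(Add(Function('w')(-3, 8), Function('z')(Add(-5, -4))), 2) = Pow(Add(-30, 6), 2) = Pow(-24, 2) = 576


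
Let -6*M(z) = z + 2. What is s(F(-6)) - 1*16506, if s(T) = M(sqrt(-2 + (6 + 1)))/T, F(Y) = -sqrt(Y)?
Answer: -16506 - I*sqrt(6)*(2 + sqrt(5))/36 ≈ -16506.0 - 0.28823*I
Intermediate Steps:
M(z) = -1/3 - z/6 (M(z) = -(z + 2)/6 = -(2 + z)/6 = -1/3 - z/6)
s(T) = (-1/3 - sqrt(5)/6)/T (s(T) = (-1/3 - sqrt(-2 + (6 + 1))/6)/T = (-1/3 - sqrt(-2 + 7)/6)/T = (-1/3 - sqrt(5)/6)/T)
s(F(-6)) - 1*16506 = (-2 - sqrt(5))/(6*((-sqrt(-6)))) - 1*16506 = (-2 - sqrt(5))/(6*((-I*sqrt(6)))) - 16506 = (I*sqrt(6)/6)*(-2 - sqrt(5))/6 - 16506 = I*sqrt(6)*(-2 - sqrt(5))/36 - 16506 = -16506 + I*sqrt(6)*(-2 - sqrt(5))/36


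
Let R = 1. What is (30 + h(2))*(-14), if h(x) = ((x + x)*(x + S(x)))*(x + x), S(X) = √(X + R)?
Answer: -868 - 224*√3 ≈ -1256.0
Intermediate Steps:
S(X) = √(1 + X) (S(X) = √(X + 1) = √(1 + X))
h(x) = 4*x²*(x + √(1 + x)) (h(x) = ((x + x)*(x + √(1 + x)))*(x + x) = ((2*x)*(x + √(1 + x)))*(2*x) = (2*x*(x + √(1 + x)))*(2*x) = 4*x²*(x + √(1 + x)))
(30 + h(2))*(-14) = (30 + 4*2²*(2 + √(1 + 2)))*(-14) = (30 + 4*4*(2 + √3))*(-14) = (30 + (32 + 16*√3))*(-14) = (62 + 16*√3)*(-14) = -868 - 224*√3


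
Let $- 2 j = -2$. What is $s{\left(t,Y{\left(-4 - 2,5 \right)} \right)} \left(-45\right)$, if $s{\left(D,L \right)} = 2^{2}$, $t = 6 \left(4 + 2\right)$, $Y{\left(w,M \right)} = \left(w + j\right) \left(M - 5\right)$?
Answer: $-180$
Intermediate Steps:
$j = 1$ ($j = \left(- \frac{1}{2}\right) \left(-2\right) = 1$)
$Y{\left(w,M \right)} = \left(1 + w\right) \left(-5 + M\right)$ ($Y{\left(w,M \right)} = \left(w + 1\right) \left(M - 5\right) = \left(1 + w\right) \left(-5 + M\right)$)
$t = 36$ ($t = 6 \cdot 6 = 36$)
$s{\left(D,L \right)} = 4$
$s{\left(t,Y{\left(-4 - 2,5 \right)} \right)} \left(-45\right) = 4 \left(-45\right) = -180$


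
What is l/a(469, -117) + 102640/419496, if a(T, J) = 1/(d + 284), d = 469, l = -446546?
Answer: -17631896036476/52437 ≈ -3.3625e+8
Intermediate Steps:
a(T, J) = 1/753 (a(T, J) = 1/(469 + 284) = 1/753)
l/a(469, -117) + 102640/419496 = -446546/1/753 + 102640/419496 = -446546*753 + 102640*(1/419496) = -336249138 + 12830/52437 = -17631896036476/52437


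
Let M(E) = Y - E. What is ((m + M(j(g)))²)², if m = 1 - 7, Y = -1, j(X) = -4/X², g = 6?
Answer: 14776336/6561 ≈ 2252.1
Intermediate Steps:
j(X) = -4/X²
m = -6
M(E) = -1 - E
((m + M(j(g)))²)² = ((-6 + (-1 - (-4)/6²))²)² = ((-6 + (-1 - (-4)/36))²)² = ((-6 + (-1 - 1*(-⅑)))²)² = ((-6 + (-1 + ⅑))²)² = ((-6 - 8/9)²)² = ((-62/9)²)² = (3844/81)² = 14776336/6561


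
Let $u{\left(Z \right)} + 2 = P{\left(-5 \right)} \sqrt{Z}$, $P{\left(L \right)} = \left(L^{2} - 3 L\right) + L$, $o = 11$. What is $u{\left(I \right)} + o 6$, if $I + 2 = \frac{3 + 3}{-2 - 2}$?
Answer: $64 + \frac{35 i \sqrt{14}}{2} \approx 64.0 + 65.479 i$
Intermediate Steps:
$P{\left(L \right)} = L^{2} - 2 L$
$I = - \frac{7}{2}$ ($I = -2 + \frac{3 + 3}{-2 - 2} = -2 + \frac{6}{-4} = -2 + 6 \left(- \frac{1}{4}\right) = -2 - \frac{3}{2} = - \frac{7}{2} \approx -3.5$)
$u{\left(Z \right)} = -2 + 35 \sqrt{Z}$ ($u{\left(Z \right)} = -2 + - 5 \left(-2 - 5\right) \sqrt{Z} = -2 + \left(-5\right) \left(-7\right) \sqrt{Z} = -2 + 35 \sqrt{Z}$)
$u{\left(I \right)} + o 6 = \left(-2 + 35 \sqrt{- \frac{7}{2}}\right) + 11 \cdot 6 = \left(-2 + 35 \frac{i \sqrt{14}}{2}\right) + 66 = \left(-2 + \frac{35 i \sqrt{14}}{2}\right) + 66 = 64 + \frac{35 i \sqrt{14}}{2}$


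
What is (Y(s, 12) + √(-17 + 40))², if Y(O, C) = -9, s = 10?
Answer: (9 - √23)² ≈ 17.675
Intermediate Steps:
(Y(s, 12) + √(-17 + 40))² = (-9 + √(-17 + 40))² = (-9 + √23)²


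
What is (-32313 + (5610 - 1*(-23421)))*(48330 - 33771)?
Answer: -47782638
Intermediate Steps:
(-32313 + (5610 - 1*(-23421)))*(48330 - 33771) = (-32313 + (5610 + 23421))*14559 = (-32313 + 29031)*14559 = -3282*14559 = -47782638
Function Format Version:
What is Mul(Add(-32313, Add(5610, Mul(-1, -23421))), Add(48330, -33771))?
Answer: -47782638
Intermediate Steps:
Mul(Add(-32313, Add(5610, Mul(-1, -23421))), Add(48330, -33771)) = Mul(Add(-32313, Add(5610, 23421)), 14559) = Mul(Add(-32313, 29031), 14559) = Mul(-3282, 14559) = -47782638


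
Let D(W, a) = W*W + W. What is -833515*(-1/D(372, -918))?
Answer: 833515/138756 ≈ 6.0071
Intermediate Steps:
D(W, a) = W + W**2 (D(W, a) = W**2 + W = W + W**2)
-833515*(-1/D(372, -918)) = -833515*(-1/(372*(1 + 372))) = -833515/((-372*373)) = -833515/((-1*138756)) = -833515/(-138756) = -833515*(-1/138756) = 833515/138756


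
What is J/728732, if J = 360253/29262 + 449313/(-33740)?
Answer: -496430393/359738508076080 ≈ -1.3800e-6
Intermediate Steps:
J = -496430393/493649940 (J = 360253*(1/29262) + 449313*(-1/33740) = 360253/29262 - 449313/33740 = -496430393/493649940 ≈ -1.0056)
J/728732 = -496430393/493649940/728732 = -496430393/493649940*1/728732 = -496430393/359738508076080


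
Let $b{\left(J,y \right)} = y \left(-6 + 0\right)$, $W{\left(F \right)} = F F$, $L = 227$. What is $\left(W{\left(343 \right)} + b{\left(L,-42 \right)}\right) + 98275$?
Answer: $216176$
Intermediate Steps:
$W{\left(F \right)} = F^{2}$
$b{\left(J,y \right)} = - 6 y$ ($b{\left(J,y \right)} = y \left(-6\right) = - 6 y$)
$\left(W{\left(343 \right)} + b{\left(L,-42 \right)}\right) + 98275 = \left(343^{2} - -252\right) + 98275 = \left(117649 + 252\right) + 98275 = 117901 + 98275 = 216176$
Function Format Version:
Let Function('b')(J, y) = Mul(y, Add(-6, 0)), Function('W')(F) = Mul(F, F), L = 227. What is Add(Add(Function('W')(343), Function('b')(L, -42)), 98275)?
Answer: 216176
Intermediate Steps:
Function('W')(F) = Pow(F, 2)
Function('b')(J, y) = Mul(-6, y) (Function('b')(J, y) = Mul(y, -6) = Mul(-6, y))
Add(Add(Function('W')(343), Function('b')(L, -42)), 98275) = Add(Add(Pow(343, 2), Mul(-6, -42)), 98275) = Add(Add(117649, 252), 98275) = Add(117901, 98275) = 216176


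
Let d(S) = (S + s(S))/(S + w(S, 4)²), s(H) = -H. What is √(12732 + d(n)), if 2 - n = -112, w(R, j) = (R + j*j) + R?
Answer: 2*√3183 ≈ 112.84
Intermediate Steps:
w(R, j) = j² + 2*R (w(R, j) = (R + j²) + R = j² + 2*R)
n = 114 (n = 2 - 1*(-112) = 2 + 112 = 114)
d(S) = 0 (d(S) = (S - S)/(S + (4² + 2*S)²) = 0/(S + (16 + 2*S)²) = 0)
√(12732 + d(n)) = √(12732 + 0) = √12732 = 2*√3183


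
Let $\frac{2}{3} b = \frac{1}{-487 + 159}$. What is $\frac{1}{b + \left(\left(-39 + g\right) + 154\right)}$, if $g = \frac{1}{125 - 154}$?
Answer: $\frac{19024}{2187017} \approx 0.0086986$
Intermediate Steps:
$b = - \frac{3}{656}$ ($b = \frac{3}{2 \left(-487 + 159\right)} = \frac{3}{2 \left(-328\right)} = \frac{3}{2} \left(- \frac{1}{328}\right) = - \frac{3}{656} \approx -0.0045732$)
$g = - \frac{1}{29}$ ($g = \frac{1}{125 - 154} = \frac{1}{-29} = - \frac{1}{29} \approx -0.034483$)
$\frac{1}{b + \left(\left(-39 + g\right) + 154\right)} = \frac{1}{- \frac{3}{656} + \left(\left(-39 - \frac{1}{29}\right) + 154\right)} = \frac{1}{- \frac{3}{656} + \left(- \frac{1132}{29} + 154\right)} = \frac{1}{- \frac{3}{656} + \frac{3334}{29}} = \frac{1}{\frac{2187017}{19024}} = \frac{19024}{2187017}$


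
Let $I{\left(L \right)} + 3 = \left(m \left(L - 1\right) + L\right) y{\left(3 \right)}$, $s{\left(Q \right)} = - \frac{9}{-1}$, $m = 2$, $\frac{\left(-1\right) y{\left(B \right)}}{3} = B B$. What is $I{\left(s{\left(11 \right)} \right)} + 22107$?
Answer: $21429$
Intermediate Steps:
$y{\left(B \right)} = - 3 B^{2}$ ($y{\left(B \right)} = - 3 B B = - 3 B^{2}$)
$s{\left(Q \right)} = 9$ ($s{\left(Q \right)} = \left(-9\right) \left(-1\right) = 9$)
$I{\left(L \right)} = 51 - 81 L$ ($I{\left(L \right)} = -3 + \left(2 \left(L - 1\right) + L\right) \left(- 3 \cdot 3^{2}\right) = -3 + \left(2 \left(-1 + L\right) + L\right) \left(\left(-3\right) 9\right) = -3 + \left(\left(-2 + 2 L\right) + L\right) \left(-27\right) = -3 + \left(-2 + 3 L\right) \left(-27\right) = -3 - \left(-54 + 81 L\right) = 51 - 81 L$)
$I{\left(s{\left(11 \right)} \right)} + 22107 = \left(51 - 729\right) + 22107 = -678 + 22107 = 21429$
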